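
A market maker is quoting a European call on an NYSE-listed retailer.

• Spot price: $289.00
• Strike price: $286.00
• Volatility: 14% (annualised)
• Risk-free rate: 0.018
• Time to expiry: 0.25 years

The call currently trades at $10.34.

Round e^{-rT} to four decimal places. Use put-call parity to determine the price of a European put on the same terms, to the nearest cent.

$6.05

e^(−rT) = e^(−0.018·0.25) = 0.9955
Put-call parity: C − P = S − K·e^(−rT) = 289 − 286·0.9955 = 289 − 284.7130 = 4.2870
P = C − (C − P) = 10.34 − (4.2870) = 6.0530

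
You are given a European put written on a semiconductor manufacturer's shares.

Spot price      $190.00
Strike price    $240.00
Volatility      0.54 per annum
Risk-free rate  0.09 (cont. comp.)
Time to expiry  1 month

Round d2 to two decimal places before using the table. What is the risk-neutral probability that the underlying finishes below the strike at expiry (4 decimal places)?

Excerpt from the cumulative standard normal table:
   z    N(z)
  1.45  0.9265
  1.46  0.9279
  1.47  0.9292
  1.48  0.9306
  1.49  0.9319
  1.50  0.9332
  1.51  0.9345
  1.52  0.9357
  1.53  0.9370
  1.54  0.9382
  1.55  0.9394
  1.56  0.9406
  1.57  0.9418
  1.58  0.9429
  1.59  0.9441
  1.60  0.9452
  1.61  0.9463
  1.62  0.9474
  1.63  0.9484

0.9370

T = 0.08333;  σ√T = 0.1559
d₁ = [ln(190/240) + (0.09 + 0.54²/2)·0.08333] / 0.1559 = [-0.2336 + 0.0197] / 0.1559 = -1.3726 ≈ -1.37
d₂ = d₁ − σ√T = -1.3726 − 0.1559 = -1.5285 ≈ -1.53
Risk-neutral Pr[S_T < K] = N(−d₂) = N(1.53) = 0.9370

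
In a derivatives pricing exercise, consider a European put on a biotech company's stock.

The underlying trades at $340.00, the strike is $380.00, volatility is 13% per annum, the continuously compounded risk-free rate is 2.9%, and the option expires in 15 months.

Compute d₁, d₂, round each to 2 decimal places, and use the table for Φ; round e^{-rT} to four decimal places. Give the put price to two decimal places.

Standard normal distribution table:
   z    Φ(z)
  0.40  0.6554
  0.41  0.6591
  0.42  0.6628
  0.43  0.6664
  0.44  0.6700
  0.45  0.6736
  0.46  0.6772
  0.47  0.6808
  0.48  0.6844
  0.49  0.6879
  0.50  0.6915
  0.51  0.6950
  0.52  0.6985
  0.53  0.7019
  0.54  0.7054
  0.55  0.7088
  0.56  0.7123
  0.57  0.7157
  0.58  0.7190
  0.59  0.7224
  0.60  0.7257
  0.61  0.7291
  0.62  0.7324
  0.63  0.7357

σ√T = 0.13·√1.25 = 0.1453
d₁ = [ln(340/380) + (0.029 + 0.13²/2)·1.25] / 0.1453 = [-0.1112 + 0.0468] / 0.1453 = -0.4432 which rounds to -0.44
d₂ = d₁ − σ√T = -0.4432 − 0.1453 = -0.5885 which rounds to -0.59
e^(−rT) = e^(−0.029·1.25) = 0.9644
P = 380·0.9644·N(0.59) − 340·N(0.44) = 380·0.9644·0.7224 − 340·0.6700 = 264.7394 − 227.8000 = 36.9394

$36.94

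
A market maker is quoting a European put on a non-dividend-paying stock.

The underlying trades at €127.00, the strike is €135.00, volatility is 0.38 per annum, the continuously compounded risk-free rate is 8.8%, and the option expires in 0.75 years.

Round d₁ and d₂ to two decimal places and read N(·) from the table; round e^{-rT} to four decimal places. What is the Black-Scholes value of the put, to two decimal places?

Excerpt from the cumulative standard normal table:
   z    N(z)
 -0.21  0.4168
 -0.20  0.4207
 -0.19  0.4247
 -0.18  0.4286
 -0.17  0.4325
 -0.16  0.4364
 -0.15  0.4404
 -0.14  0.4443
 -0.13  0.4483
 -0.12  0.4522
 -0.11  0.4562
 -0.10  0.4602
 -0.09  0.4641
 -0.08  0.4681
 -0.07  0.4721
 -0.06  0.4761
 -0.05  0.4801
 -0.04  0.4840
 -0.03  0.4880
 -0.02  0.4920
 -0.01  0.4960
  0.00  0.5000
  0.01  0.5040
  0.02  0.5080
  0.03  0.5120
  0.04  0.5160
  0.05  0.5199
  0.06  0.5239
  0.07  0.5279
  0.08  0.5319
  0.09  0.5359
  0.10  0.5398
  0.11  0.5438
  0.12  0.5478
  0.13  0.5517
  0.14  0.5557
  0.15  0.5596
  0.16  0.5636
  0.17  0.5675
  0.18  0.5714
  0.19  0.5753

€16.29

T = 0.75;  σ√T = 0.3291
ln(S/K) + (r + σ²/2)T = ln(127/135) + (0.088 + 0.38²/2)·0.75 = -0.0611 + 0.1202 = 0.0591
d₁ = 0.0591 / 0.3291 = 0.1795 which rounds to 0.18
d₂ = d₁ − σ√T = 0.1795 − 0.3291 = -0.1496 which rounds to -0.15
e^(−rT) = e^(−0.088·0.75) = 0.9361
N(−d₂) = N(0.15) = 0.5596;  N(−d₁) = N(-0.18) = 0.4286
P = 135·0.9361·0.5596 − 127·0.4286 = 70.7186 − 54.4322 = 16.2864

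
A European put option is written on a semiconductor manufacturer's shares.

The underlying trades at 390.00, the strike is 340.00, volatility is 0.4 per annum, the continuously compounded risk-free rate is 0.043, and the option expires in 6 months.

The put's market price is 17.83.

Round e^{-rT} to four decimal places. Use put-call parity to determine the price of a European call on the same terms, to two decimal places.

75.07

e^(−rT) = e^(−0.043·0.5) = 0.9787
Put-call parity: C − P = S − K·e^(−rT) = 390 − 340·0.9787 = 390 − 332.7580 = 57.2420
C = P + (C − P) = 17.83 + (57.2420) = 75.0720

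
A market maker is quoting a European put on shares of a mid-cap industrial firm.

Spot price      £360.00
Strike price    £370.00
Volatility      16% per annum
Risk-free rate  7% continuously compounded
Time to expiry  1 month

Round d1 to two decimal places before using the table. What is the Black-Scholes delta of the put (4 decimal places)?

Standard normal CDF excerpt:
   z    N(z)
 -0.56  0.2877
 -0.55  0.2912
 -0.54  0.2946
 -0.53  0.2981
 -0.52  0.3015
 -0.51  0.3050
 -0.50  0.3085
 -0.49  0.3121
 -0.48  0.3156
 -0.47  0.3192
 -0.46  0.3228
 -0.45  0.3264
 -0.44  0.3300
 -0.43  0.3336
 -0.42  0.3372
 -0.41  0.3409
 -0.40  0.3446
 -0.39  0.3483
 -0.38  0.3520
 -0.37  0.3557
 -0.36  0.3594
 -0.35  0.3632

T = 0.08333;  σ√T = 0.0462
d₁ = [ln(360/370) + (0.07 + 0.16²/2)·0.08333] / 0.0462 = [-0.0274 + 0.0069] / 0.0462 = -0.4438 → -0.44
N(d₁) = N(-0.44) = 0.3300
Δ_put = N(d₁) − 1 = 0.3300 − 1 = -0.6700

-0.6700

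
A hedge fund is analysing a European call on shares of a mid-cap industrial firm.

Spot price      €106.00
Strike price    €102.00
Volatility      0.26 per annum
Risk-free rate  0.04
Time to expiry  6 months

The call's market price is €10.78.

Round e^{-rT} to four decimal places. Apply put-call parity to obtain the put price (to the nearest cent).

exp(−rT) = exp(−0.04·0.5) = 0.9802
Put-call parity: C − P = S − K·e^(−rT) = 106 − 102·0.9802 = 106 − 99.9804 = 6.0196
P = C − (C − P) = 10.78 − (6.0196) = 4.7604

€4.76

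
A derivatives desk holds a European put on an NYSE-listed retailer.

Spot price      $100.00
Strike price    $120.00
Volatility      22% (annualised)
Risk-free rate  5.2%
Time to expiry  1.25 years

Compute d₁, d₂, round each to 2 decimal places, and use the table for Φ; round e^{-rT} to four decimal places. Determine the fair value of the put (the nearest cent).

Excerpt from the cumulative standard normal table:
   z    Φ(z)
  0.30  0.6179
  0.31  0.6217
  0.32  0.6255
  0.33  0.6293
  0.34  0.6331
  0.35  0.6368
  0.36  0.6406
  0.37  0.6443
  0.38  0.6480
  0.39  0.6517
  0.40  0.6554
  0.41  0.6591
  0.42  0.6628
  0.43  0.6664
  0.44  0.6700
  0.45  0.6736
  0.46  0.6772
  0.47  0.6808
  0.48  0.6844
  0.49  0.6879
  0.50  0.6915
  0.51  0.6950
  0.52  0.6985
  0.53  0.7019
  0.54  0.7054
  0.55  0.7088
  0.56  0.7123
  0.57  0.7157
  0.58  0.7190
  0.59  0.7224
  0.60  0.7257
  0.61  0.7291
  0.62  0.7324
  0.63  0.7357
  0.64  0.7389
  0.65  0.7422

$17.93

σ√T = 0.22 × 1.1180 = 0.2460
d₁ = [ln(100/120) + (0.052 + 0.22²/2)·1.25] / 0.2460 = [-0.1823 + 0.0952] / 0.2460 = -0.3540 ≈ -0.35
d₂ = d₁ − σ√T = -0.3540 − 0.2460 = -0.6000 ≈ -0.60
e^(−rT) = e^(−0.052·1.25) = 0.9371
N(−d₂) = N(0.60) = 0.7257;  N(−d₁) = N(0.35) = 0.6368
P = 120·0.9371·0.7257 − 100·0.6368 = 81.6064 − 63.6800 = 17.9264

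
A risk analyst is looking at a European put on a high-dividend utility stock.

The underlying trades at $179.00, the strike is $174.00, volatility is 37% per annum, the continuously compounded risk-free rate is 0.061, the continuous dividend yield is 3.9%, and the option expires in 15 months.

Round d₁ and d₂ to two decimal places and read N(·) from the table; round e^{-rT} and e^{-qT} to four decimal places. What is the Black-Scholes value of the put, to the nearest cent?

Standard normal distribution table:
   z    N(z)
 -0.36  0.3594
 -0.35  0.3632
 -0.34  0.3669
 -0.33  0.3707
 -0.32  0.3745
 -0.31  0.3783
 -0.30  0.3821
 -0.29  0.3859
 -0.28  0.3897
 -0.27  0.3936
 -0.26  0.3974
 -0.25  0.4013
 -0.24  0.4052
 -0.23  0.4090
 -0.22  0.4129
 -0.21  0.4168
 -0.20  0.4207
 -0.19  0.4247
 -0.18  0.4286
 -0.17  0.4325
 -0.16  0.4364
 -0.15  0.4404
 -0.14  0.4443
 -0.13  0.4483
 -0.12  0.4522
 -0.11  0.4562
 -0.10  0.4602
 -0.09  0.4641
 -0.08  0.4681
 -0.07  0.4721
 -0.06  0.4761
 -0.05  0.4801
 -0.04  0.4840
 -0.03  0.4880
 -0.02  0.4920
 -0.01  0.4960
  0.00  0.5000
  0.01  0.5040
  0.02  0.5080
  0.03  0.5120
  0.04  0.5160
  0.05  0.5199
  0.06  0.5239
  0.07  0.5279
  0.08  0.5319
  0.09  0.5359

$22.56

σ√T = 0.37·√1.25 = 0.4137
d₁ = [ln(179/174) + (0.061 − 0.039 + 0.37²/2)·1.25] / 0.4137 = [0.0283 + 0.1131] / 0.4137 = 0.3418 which rounds to 0.34
d₂ = d₁ − σ√T = 0.3418 − 0.4137 = -0.0719 which rounds to -0.07
exp(−qT) = exp(−0.039·1.25) = 0.9524;  exp(−rT) = exp(−0.061·1.25) = 0.9266
N(−d₂) = N(0.07) = 0.5279;  N(−d₁) = N(-0.34) = 0.3669
P = 174·0.9266·0.5279 − 179·0.9524·0.3669 = 85.1125 − 62.5490 = 22.5635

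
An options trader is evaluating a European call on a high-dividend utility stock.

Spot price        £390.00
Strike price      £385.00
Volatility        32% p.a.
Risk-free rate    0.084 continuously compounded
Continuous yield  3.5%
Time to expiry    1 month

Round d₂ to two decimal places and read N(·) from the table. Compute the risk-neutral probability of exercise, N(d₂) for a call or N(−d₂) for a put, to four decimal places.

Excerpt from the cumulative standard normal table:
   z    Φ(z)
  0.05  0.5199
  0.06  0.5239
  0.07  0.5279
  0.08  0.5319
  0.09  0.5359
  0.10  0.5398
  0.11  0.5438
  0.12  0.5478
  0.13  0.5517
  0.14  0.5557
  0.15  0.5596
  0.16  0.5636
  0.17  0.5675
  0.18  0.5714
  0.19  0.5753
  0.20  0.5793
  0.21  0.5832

0.5557

T = 0.08333;  σ√T = 0.0924
d₁ = [ln(390/385) + (0.084 − 0.035 + ½·0.32²)·0.08333] / (σ√T) = (0.0129 + 0.0083) / 0.0924 = 0.2301 which rounds to 0.23
d₂ = 0.2301 − 0.0924 = 0.1377 which rounds to 0.14
Pr(exercise) under Q = N(d₂) = 0.5557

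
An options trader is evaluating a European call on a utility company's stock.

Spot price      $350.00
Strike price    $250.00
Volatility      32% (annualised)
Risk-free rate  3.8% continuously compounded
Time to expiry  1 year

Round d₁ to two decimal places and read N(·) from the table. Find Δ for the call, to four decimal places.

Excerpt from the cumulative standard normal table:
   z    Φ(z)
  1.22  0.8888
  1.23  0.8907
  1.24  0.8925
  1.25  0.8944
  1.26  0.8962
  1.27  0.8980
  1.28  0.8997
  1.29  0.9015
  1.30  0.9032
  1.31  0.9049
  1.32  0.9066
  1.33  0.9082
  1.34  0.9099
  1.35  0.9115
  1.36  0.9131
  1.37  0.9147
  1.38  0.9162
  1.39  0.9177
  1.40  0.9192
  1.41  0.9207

σ√T = 0.32·√1 = 0.3200
d₁ = [ln(350/250) + (0.038 + 0.32²/2)·1] / 0.3200 = [0.3365 + 0.0892] / 0.3200 = 1.3302 ⇒ 1.33
N(d₁) = N(1.33) = 0.9082
Δ_call = N(d₁) = 0.9082

0.9082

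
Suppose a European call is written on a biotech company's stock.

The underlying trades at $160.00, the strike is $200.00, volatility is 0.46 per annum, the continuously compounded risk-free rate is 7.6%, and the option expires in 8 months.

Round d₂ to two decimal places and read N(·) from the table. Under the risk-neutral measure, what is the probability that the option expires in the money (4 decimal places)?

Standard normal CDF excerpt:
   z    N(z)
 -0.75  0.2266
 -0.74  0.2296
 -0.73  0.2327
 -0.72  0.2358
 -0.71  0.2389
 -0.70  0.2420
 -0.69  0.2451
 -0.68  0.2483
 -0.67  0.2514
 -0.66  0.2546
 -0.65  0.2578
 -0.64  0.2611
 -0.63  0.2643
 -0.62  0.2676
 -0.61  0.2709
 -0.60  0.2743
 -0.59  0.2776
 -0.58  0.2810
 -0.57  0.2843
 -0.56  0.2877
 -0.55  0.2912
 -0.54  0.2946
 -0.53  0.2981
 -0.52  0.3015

T = 0.6667;  σ√T = 0.3756
ln(S/K) + (r + σ²/2)T = ln(160/200) + (0.076 + 0.46²/2)·0.6667 = -0.2231 + 0.1212 = -0.1019
d₁ = -0.1019 / 0.3756 = -0.2714 ≈ -0.27
d₂ = d₁ − σ√T = -0.2714 − 0.3756 = -0.6470 ≈ -0.65
Pr(exercise) under Q = N(d₂) = 0.2578

0.2578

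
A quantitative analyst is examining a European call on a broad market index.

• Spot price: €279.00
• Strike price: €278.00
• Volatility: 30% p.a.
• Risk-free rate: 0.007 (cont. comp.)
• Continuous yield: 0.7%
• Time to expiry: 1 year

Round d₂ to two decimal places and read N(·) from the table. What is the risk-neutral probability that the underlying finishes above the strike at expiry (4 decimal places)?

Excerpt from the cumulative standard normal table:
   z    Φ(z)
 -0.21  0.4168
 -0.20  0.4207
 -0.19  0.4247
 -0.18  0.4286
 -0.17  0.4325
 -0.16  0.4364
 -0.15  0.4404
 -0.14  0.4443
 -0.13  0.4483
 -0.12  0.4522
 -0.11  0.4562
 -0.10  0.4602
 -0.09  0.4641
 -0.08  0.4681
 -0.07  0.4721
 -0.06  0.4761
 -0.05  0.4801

σ√T = 0.3 × 1.0000 = 0.3000
d₁ = [ln(279/278) + (0.007 − 0.007 + ½·0.3²)·1] / (σ√T) = (0.0036 + 0.0450) / 0.3000 = 0.1620 ⇒ 0.16
d₂ = 0.1620 − 0.3000 = -0.1380 ⇒ -0.14
Risk-neutral Pr[S_T > K] = N(d₂) = N(-0.14) = 0.4443

0.4443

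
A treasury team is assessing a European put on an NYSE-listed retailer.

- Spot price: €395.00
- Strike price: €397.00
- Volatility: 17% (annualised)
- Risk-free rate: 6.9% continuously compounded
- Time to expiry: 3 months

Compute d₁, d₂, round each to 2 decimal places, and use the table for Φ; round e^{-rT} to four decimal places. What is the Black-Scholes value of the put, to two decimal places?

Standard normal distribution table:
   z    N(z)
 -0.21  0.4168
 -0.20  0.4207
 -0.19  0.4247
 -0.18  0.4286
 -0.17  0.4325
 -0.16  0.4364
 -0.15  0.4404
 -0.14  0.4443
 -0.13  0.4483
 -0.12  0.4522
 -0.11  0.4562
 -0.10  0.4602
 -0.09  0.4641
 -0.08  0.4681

σ√T = 0.17·√0.25 = 0.0850
d₁ = [ln(395/397) + (0.069 + 0.17²/2)·0.25] / 0.0850 = [-0.0051 + 0.0209] / 0.0850 = 0.1860 ⇒ 0.19
d₂ = d₁ − σ√T = 0.1860 − 0.0850 = 0.1010 ⇒ 0.10
exp(−rT) = exp(−0.069·0.25) = 0.9829
N(−d₂) = N(-0.10) = 0.4602;  N(−d₁) = N(-0.19) = 0.4247
P = 397·0.9829·0.4602 − 395·0.4247 = 179.5752 − 167.7565 = 11.8187

€11.82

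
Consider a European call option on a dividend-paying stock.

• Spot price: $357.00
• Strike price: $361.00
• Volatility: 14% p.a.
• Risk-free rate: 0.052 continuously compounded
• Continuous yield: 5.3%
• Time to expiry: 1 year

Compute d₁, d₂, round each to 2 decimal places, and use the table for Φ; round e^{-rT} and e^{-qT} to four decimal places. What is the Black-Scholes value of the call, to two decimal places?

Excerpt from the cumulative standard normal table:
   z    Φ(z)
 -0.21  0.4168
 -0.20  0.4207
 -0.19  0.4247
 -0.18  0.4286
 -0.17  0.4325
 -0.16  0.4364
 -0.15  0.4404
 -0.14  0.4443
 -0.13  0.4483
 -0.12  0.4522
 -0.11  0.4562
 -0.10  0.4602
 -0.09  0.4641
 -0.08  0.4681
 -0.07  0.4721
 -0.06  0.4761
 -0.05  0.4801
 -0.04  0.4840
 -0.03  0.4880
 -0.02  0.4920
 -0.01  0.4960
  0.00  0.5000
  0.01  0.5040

σ√T = 0.14 × 1.0000 = 0.1400
ln(S/K) + (r − q + σ²/2)T = ln(357/361) + (0.052 − 0.053 + 0.14²/2)·1 = -0.0111 + 0.0088 = -0.0023
d₁ = -0.0023 / 0.1400 = -0.0167 → -0.02
d₂ = d₁ − σ√T = -0.0167 − 0.1400 = -0.1567 → -0.16
exp(−qT) = exp(−0.053·1) = 0.9484;  exp(−rT) = exp(−0.052·1) = 0.9493
N(d₁) = N(-0.02) = 0.4920;  N(d₂) = N(-0.16) = 0.4364
C = 357·0.9484·0.4920 − 361·0.9493·0.4364 = 166.5808 − 149.5531 = 17.0277

$17.03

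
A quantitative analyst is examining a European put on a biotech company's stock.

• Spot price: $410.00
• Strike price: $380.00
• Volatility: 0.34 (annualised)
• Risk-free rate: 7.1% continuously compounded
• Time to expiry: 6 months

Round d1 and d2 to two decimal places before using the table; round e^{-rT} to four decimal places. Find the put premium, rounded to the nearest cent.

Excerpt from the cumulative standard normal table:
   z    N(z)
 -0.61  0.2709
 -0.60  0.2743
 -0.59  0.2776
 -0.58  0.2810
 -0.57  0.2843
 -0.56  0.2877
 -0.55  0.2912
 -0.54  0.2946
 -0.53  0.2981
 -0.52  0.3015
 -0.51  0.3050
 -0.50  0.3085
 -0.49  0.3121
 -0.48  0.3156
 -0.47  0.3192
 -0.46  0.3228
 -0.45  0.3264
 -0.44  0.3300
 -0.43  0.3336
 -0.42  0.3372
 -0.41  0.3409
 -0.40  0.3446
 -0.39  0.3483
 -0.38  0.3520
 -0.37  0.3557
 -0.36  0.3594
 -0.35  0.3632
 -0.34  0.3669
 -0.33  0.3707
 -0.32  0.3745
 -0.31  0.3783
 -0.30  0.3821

$19.35

σ√T = 0.34 × 0.7071 = 0.2404
d₁ = [ln(410/380) + (0.071 + 0.34²/2)·0.5] / 0.2404 = [0.0760 + 0.0644] / 0.2404 = 0.5839 ≈ 0.58
d₂ = d₁ − σ√T = 0.5839 − 0.2404 = 0.3435 ≈ 0.34
exp(−rT) = exp(−0.071·0.5) = 0.9651
P = 380·0.9651·N(-0.34) − 410·N(-0.58) = 380·0.9651·0.3669 − 410·0.2810 = 134.5562 − 115.2100 = 19.3462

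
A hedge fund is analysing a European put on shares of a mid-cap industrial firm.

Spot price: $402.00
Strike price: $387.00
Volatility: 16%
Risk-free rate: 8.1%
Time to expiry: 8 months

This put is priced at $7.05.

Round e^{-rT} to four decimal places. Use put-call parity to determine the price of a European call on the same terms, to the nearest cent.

$42.41

e^(−rT) = e^(−0.081·0.6667) = 0.9474
Put-call parity: C − P = S − K·e^(−rT) = 402 − 387·0.9474 = 402 − 366.6438 = 35.3562
C = P + (C − P) = 7.05 + (35.3562) = 42.4062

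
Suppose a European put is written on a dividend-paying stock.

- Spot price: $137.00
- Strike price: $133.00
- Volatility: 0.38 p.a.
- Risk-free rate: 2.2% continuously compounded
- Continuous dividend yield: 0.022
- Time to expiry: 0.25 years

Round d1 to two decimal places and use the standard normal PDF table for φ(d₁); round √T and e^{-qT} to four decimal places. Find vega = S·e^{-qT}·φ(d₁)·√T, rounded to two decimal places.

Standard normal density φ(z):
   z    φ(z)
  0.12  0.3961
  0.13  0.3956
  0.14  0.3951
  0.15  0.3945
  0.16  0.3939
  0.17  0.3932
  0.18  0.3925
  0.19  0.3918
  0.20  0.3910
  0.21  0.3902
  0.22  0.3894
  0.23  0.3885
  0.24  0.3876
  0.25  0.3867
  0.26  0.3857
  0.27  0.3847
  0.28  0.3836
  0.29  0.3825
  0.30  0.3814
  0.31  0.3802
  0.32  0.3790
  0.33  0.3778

26.34

T = 0.25;  σ√T = 0.1900
ln(S/K) + (r − q + σ²/2)T = ln(137/133) + (0.022 − 0.022 + 0.38²/2)·0.25 = 0.0296 + 0.0181 = 0.0477
d₁ = 0.0477 / 0.1900 = 0.2510 which rounds to 0.25
√T = √0.25 = 0.5000
φ(d₁) = φ(0.25) = 0.3867
exp(−qT) = exp(−0.022·0.25) = 0.9945
vega = S·exp(−qT)·φ(d₁)·√T = 137·0.9945·0.3867·0.5000 = 26.3433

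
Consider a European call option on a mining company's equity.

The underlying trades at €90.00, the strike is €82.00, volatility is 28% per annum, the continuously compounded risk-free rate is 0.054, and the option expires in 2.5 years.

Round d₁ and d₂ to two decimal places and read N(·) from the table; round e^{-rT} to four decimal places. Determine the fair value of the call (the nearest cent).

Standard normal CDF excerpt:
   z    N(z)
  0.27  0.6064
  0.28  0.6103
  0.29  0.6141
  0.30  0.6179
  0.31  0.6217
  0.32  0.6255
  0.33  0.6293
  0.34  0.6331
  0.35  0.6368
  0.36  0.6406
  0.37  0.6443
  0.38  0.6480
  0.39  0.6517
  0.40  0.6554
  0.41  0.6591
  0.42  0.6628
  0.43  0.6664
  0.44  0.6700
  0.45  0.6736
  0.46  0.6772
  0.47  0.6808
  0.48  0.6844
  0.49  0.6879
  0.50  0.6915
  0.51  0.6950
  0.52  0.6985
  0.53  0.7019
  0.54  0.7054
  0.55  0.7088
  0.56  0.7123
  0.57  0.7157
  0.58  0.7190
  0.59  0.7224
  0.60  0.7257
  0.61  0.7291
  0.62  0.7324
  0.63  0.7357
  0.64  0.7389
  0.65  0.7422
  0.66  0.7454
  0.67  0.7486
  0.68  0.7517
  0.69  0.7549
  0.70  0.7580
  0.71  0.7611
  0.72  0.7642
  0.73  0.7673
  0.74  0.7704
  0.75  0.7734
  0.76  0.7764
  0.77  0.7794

σ√T = 0.28 × 1.5811 = 0.4427
d₁ = [ln(90/82) + (0.054 + 0.28²/2)·2.5] / 0.4427 = [0.0931 + 0.2330] / 0.4427 = 0.7366 which rounds to 0.74
d₂ = d₁ − σ√T = 0.7366 − 0.4427 = 0.2938 which rounds to 0.29
e^(−rT) = e^(−0.054·2.5) = 0.8737
N(d₁) = N(0.74) = 0.7704;  N(d₂) = N(0.29) = 0.6141
C = 90·0.7704 − 82·0.8737·0.6141 = 69.3360 − 43.9962 = 25.3398

€25.34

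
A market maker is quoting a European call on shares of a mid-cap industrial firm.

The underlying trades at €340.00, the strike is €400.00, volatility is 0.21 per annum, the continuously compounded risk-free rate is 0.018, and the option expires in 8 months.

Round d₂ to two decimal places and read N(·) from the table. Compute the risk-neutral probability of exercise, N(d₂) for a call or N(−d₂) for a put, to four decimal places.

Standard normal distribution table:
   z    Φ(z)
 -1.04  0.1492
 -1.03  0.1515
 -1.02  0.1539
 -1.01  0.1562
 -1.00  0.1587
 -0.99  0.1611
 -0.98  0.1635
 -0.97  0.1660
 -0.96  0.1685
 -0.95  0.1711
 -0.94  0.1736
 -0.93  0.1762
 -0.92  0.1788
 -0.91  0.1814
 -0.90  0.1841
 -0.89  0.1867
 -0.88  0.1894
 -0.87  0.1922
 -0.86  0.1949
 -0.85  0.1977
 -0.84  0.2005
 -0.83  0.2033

σ√T = 0.21 × 0.8165 = 0.1715
d₁ = [ln(340/400) + (0.018 + 0.21²/2)·0.6667] / 0.1715 = [-0.1625 + 0.0267] / 0.1715 = -0.7921 ≈ -0.79
d₂ = d₁ − σ√T = -0.7921 − 0.1715 = -0.9636 ≈ -0.96
Pr(exercise) under Q = N(d₂) = 0.1685

0.1685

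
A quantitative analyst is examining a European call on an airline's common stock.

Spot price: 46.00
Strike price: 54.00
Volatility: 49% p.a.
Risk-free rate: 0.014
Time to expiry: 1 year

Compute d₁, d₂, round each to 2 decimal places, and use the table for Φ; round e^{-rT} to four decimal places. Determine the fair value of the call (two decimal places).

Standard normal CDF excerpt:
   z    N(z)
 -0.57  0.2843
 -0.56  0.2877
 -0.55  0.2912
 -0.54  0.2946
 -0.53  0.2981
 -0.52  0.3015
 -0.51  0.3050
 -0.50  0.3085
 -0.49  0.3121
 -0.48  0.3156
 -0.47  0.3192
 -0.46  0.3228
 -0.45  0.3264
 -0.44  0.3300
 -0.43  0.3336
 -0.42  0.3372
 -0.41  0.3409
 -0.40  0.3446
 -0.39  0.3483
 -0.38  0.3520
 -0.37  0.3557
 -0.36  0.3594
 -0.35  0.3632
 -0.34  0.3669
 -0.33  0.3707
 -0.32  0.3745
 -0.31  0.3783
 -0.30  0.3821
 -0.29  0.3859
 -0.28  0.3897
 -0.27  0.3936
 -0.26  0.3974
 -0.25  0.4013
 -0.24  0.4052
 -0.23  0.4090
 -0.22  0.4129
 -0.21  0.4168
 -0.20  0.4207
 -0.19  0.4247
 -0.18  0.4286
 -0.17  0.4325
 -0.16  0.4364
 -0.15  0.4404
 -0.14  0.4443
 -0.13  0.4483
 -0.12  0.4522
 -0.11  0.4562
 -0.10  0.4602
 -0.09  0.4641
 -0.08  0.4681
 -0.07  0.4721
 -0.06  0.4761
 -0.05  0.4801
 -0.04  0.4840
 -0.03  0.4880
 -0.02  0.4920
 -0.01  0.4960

σ√T = 0.49 × 1.0000 = 0.4900
d₁ = [ln(46/54) + (0.014 + 0.49²/2)·1] / 0.4900 = [-0.1603 + 0.1341] / 0.4900 = -0.0537 which rounds to -0.05
d₂ = d₁ − σ√T = -0.0537 − 0.4900 = -0.5437 which rounds to -0.54
e^(−rT) = e^(−0.014·1) = 0.9861
N(d₁) = N(-0.05) = 0.4801;  N(d₂) = N(-0.54) = 0.2946
C = 46·0.4801 − 54·0.9861·0.2946 = 22.0846 − 15.6873 = 6.3973

6.40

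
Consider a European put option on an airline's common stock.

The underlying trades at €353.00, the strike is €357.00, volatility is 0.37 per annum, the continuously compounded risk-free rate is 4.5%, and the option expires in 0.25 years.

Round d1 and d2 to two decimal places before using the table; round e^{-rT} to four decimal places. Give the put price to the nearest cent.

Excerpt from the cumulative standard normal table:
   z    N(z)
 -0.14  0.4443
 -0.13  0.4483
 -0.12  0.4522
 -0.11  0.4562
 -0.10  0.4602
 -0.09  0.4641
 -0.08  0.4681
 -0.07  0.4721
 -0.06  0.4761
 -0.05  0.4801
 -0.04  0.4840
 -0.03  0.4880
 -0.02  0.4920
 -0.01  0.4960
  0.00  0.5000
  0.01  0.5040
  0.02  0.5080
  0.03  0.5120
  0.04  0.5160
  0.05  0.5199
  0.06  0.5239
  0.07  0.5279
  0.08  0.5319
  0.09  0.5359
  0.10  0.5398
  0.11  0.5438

€25.35

σ√T = 0.37 × 0.5000 = 0.1850
ln(S/K) + (r + σ²/2)T = ln(353/357) + (0.045 + 0.37²/2)·0.25 = -0.0113 + 0.0284 = 0.0171
d₁ = 0.0171 / 0.1850 = 0.0924 ≈ 0.09
d₂ = d₁ − σ√T = 0.0924 − 0.1850 = -0.0926 ≈ -0.09
e^(−rT) = e^(−0.045·0.25) = 0.9888
N(−d₂) = N(0.09) = 0.5359;  N(−d₁) = N(-0.09) = 0.4641
P = 357·0.9888·0.5359 − 353·0.4641 = 189.1736 − 163.8273 = 25.3463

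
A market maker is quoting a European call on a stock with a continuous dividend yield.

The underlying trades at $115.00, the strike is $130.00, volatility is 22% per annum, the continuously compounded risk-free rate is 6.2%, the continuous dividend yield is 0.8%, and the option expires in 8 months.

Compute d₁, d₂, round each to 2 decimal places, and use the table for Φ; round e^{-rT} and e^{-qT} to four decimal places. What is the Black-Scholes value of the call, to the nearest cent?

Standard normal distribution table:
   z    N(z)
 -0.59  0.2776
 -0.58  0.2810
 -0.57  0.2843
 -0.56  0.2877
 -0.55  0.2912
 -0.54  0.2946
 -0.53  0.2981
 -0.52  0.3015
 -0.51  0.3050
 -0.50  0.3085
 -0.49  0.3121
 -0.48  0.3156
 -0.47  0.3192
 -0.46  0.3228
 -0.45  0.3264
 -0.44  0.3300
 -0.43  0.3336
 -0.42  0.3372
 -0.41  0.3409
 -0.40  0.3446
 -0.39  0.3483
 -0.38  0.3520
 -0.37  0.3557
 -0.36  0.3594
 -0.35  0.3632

$4.38

T = 0.6667;  σ√T = 0.1796
d₁ = [ln(115/130) + (0.062 − 0.008 + 0.22²/2)·0.6667] / 0.1796 = [-0.1226 + 0.0521] / 0.1796 = -0.3923 which rounds to -0.39
d₂ = d₁ − σ√T = -0.3923 − 0.1796 = -0.5719 which rounds to -0.57
e^(−qT) = e^(−0.008·0.6667) = 0.9947;  e^(−rT) = e^(−0.062·0.6667) = 0.9595
N(d₁) = N(-0.39) = 0.3483;  N(d₂) = N(-0.57) = 0.2843
C = 115·0.9947·0.3483 − 130·0.9595·0.2843 = 39.8422 − 35.4622 = 4.3801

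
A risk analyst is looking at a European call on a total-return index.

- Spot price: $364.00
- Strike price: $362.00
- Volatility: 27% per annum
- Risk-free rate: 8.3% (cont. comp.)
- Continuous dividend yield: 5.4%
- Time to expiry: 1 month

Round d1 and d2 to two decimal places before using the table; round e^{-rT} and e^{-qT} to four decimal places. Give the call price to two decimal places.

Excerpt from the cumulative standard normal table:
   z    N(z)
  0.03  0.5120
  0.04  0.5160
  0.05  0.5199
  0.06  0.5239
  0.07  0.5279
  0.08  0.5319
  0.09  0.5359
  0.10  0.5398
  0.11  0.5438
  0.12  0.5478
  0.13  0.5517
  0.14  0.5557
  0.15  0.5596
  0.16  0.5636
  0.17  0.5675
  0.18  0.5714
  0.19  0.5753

T = 0.08333;  σ√T = 0.0779
ln(S/K) + (r − q + σ²/2)T = ln(364/362) + (0.083 − 0.054 + 0.27²/2)·0.08333 = 0.0055 + 0.0055 = 0.0110
d₁ = 0.0110 / 0.0779 = 0.1407 which rounds to 0.14
d₂ = d₁ − σ√T = 0.1407 − 0.0779 = 0.0627 which rounds to 0.06
e^(−qT) = e^(−0.054·0.08333) = 0.9955;  e^(−rT) = e^(−0.083·0.08333) = 0.9931
C = 364·0.9955·N(0.14) − 362·0.9931·N(0.06) = 364·0.9955·0.5557 − 362·0.9931·0.5239 = 201.3646 − 188.3432 = 13.0214

$13.02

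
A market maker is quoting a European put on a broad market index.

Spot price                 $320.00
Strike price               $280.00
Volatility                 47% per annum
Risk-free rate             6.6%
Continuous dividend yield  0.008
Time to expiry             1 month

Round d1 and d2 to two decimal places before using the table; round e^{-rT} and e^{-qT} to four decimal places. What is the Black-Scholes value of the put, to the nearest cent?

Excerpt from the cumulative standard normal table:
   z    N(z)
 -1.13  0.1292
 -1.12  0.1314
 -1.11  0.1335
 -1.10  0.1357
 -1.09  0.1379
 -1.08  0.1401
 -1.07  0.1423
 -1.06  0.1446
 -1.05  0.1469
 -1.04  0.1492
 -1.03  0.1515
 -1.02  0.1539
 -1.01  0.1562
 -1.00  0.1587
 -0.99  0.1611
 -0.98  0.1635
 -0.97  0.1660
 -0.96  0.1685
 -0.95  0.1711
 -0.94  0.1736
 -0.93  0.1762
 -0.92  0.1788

$3.55

σ√T = 0.47 × 0.2887 = 0.1357
d₁ = [ln(320/280) + (0.066 − 0.008 + 0.47²/2)·0.08333] / 0.1357 = [0.1335 + 0.0140] / 0.1357 = 1.0876 ≈ 1.09
d₂ = d₁ − σ√T = 1.0876 − 0.1357 = 0.9520 ≈ 0.95
exp(−qT) = exp(−0.008·0.08333) = 0.9993;  exp(−rT) = exp(−0.066·0.08333) = 0.9945
N(−d₂) = N(-0.95) = 0.1711;  N(−d₁) = N(-1.09) = 0.1379
P = 280·0.9945·0.1711 − 320·0.9993·0.1379 = 47.6445 − 44.0971 = 3.5474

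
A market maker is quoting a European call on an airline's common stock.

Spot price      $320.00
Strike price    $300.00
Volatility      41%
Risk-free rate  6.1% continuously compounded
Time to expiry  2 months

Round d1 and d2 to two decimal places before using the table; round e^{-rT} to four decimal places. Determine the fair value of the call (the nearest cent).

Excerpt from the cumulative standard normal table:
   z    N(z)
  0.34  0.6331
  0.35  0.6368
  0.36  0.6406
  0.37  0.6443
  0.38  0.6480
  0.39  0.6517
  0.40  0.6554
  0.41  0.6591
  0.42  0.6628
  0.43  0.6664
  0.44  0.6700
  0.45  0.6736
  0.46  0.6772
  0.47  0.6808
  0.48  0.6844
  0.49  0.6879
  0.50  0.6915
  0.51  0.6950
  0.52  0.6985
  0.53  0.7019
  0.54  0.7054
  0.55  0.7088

$34.37

σ√T = 0.41·√0.1667 = 0.1674
d₁ = [ln(320/300) + (0.061 + ½·0.41²)·0.1667] / (σ√T) = (0.0645 + 0.0242) / 0.1674 = 0.5300 → 0.53
d₂ = 0.5300 − 0.1674 = 0.3626 → 0.36
exp(−rT) = exp(−0.061·0.1667) = 0.9899
N(d₁) = N(0.53) = 0.7019;  N(d₂) = N(0.36) = 0.6406
C = 320·0.7019 − 300·0.9899·0.6406 = 224.6080 − 190.2390 = 34.3690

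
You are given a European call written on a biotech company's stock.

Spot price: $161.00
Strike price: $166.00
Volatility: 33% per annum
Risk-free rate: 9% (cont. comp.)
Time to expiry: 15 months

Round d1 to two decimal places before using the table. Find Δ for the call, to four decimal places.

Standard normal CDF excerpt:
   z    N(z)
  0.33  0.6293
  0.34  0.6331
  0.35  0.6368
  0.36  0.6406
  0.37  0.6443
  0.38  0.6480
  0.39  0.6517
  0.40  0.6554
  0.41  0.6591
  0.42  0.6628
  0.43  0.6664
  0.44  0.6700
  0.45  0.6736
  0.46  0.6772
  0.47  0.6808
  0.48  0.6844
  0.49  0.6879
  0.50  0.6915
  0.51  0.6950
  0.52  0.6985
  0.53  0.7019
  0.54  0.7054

0.6591

σ√T = 0.33·√1.25 = 0.3690
d₁ = [ln(161/166) + (0.09 + 0.33²/2)·1.25] / 0.3690 = [-0.0306 + 0.1806] / 0.3690 = 0.4065 which rounds to 0.41
N(d₁) = N(0.41) = 0.6591
Δ_call = N(d₁) = 0.6591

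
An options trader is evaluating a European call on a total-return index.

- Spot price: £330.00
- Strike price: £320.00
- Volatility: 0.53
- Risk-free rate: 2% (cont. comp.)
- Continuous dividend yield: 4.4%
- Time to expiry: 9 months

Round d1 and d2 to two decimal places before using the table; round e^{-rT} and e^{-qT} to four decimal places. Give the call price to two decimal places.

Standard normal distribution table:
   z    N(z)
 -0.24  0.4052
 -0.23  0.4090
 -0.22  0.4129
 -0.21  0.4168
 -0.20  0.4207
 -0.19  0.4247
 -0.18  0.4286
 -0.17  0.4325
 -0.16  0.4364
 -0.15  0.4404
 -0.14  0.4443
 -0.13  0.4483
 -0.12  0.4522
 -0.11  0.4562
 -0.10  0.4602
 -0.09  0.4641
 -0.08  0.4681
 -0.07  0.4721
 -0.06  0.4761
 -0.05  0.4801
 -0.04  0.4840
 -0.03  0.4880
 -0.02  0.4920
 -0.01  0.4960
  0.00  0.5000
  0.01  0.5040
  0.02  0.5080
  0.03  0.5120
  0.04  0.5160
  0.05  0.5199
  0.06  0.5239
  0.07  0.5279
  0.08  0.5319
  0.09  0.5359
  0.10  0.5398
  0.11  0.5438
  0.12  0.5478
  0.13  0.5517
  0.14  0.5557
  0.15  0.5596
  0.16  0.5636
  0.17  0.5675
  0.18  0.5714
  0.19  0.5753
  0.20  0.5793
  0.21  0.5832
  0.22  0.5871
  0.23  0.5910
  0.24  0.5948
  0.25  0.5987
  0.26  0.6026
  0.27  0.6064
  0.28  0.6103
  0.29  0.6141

£59.78

T = 0.75;  σ√T = 0.4590
ln(S/K) + (r − q + σ²/2)T = ln(330/320) + (0.02 − 0.044 + 0.53²/2)·0.75 = 0.0308 + 0.0873 = 0.1181
d₁ = 0.1181 / 0.4590 = 0.2573 ⇒ 0.26
d₂ = d₁ − σ√T = 0.2573 − 0.4590 = -0.2017 ⇒ -0.20
e^(−qT) = e^(−0.044·0.75) = 0.9675;  e^(−rT) = e^(−0.02·0.75) = 0.9851
C = 330·0.9675·N(0.26) − 320·0.9851·N(-0.20) = 330·0.9675·0.6026 − 320·0.9851·0.4207 = 192.3951 − 132.6181 = 59.7770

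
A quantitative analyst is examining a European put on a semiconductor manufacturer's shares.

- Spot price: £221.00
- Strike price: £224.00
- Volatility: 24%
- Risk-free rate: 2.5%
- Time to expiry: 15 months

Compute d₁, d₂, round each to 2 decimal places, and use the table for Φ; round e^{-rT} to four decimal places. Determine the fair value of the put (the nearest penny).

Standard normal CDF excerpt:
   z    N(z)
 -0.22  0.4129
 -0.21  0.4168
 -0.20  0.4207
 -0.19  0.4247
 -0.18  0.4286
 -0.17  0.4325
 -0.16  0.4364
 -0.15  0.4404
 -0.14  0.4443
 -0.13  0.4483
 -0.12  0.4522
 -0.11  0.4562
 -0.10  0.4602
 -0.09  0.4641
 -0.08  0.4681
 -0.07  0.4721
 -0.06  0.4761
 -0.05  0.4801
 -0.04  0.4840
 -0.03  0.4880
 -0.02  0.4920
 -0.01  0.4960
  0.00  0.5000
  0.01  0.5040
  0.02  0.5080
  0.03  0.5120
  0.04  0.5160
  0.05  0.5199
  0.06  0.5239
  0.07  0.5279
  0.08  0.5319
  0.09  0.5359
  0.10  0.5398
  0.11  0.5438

σ√T = 0.24·√1.25 = 0.2683
d₁ = [ln(221/224) + (0.025 + 0.24²/2)·1.25] / 0.2683 = [-0.0135 + 0.0673] / 0.2683 = 0.2004 ≈ 0.20
d₂ = d₁ − σ√T = 0.2004 − 0.2683 = -0.0680 ≈ -0.07
e^(−rT) = e^(−0.025·1.25) = 0.9692
N(−d₂) = N(0.07) = 0.5279;  N(−d₁) = N(-0.20) = 0.4207
P = 224·0.9692·0.5279 − 221·0.4207 = 114.6075 − 92.9747 = 21.6328

£21.63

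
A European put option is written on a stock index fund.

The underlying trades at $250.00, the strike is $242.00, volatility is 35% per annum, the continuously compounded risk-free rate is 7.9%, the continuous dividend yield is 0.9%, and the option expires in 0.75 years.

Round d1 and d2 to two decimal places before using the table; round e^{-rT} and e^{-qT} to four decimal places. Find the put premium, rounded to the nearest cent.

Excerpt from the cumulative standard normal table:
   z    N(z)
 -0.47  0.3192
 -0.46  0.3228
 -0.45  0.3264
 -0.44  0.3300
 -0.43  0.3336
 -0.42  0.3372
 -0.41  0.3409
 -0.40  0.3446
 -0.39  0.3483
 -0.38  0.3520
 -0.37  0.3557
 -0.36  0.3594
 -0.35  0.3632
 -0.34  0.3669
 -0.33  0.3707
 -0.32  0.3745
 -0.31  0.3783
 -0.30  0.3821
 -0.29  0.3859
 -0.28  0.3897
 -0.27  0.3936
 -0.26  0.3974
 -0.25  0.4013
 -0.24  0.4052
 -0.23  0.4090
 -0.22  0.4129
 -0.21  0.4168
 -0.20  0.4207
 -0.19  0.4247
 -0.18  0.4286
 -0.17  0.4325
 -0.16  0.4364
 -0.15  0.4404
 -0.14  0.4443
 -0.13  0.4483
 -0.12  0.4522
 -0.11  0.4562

$19.41

σ√T = 0.35·√0.75 = 0.3031
d₁ = [ln(250/242) + (0.079 − 0.009 + 0.35²/2)·0.75] / 0.3031 = [0.0325 + 0.0984] / 0.3031 = 0.4321 ⇒ 0.43
d₂ = d₁ − σ√T = 0.4321 − 0.3031 = 0.1289 ⇒ 0.13
e^(−qT) = e^(−0.009·0.75) = 0.9933;  e^(−rT) = e^(−0.079·0.75) = 0.9425
N(−d₂) = N(-0.13) = 0.4483;  N(−d₁) = N(-0.43) = 0.3336
P = 242·0.9425·0.4483 − 250·0.9933·0.3336 = 102.2505 − 82.8412 = 19.4093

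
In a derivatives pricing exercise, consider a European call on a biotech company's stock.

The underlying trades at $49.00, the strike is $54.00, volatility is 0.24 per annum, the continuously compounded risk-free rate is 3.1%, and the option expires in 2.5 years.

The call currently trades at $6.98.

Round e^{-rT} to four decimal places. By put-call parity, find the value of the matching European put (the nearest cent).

exp(−rT) = exp(−0.031·2.5) = 0.9254
Put-call parity: C − P = S − K·e^(−rT) = 49 − 54·0.9254 = 49 − 49.9716 = -0.9716
P = C − (C − P) = 6.98 − (-0.9716) = 7.9516

$7.95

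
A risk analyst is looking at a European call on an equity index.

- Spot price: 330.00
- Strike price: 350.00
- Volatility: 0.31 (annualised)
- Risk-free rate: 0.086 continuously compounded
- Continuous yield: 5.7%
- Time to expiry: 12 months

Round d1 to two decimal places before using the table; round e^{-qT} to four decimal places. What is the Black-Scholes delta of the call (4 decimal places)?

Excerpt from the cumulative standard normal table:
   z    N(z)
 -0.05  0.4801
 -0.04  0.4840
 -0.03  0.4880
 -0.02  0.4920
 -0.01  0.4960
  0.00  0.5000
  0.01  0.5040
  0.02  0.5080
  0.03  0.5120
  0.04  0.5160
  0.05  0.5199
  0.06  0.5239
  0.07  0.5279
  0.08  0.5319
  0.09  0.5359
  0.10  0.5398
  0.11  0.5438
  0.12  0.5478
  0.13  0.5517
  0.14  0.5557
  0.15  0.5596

T = 1;  σ√T = 0.3100
ln(S/K) + (r − q + σ²/2)T = ln(330/350) + (0.086 − 0.057 + 0.31²/2)·1 = -0.0588 + 0.0770 = 0.0182
d₁ = 0.0182 / 0.3100 = 0.0587 which rounds to 0.06
N(d₁) = N(0.06) = 0.5239
Δ_call = exp(−qT)·N(d₁) = 0.9446·0.5239 = 0.4949

0.4949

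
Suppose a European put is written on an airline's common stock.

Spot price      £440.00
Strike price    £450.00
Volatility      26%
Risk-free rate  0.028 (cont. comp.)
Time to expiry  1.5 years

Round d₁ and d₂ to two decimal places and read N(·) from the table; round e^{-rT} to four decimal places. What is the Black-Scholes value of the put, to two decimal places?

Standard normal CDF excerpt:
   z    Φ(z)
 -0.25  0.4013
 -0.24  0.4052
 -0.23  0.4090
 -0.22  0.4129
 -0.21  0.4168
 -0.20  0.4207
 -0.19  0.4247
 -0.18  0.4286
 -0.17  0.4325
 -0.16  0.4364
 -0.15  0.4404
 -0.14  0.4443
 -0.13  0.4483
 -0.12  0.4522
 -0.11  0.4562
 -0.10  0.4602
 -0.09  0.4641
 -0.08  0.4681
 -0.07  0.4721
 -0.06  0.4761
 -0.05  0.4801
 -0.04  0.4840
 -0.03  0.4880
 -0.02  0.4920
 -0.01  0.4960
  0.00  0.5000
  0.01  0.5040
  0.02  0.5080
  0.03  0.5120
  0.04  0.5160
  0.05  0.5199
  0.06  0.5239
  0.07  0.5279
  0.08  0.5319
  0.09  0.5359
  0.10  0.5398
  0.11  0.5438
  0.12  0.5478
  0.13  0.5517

£51.25

T = 1.5;  σ√T = 0.3184
d₁ = [ln(440/450) + (0.028 + 0.26²/2)·1.5] / 0.3184 = [-0.0225 + 0.0927] / 0.3184 = 0.2205 ≈ 0.22
d₂ = d₁ − σ√T = 0.2205 − 0.3184 = -0.0979 ≈ -0.10
e^(−rT) = e^(−0.028·1.5) = 0.9589
P = 450·0.9589·N(0.10) − 440·N(-0.22) = 450·0.9589·0.5398 − 440·0.4129 = 232.9264 − 181.6760 = 51.2504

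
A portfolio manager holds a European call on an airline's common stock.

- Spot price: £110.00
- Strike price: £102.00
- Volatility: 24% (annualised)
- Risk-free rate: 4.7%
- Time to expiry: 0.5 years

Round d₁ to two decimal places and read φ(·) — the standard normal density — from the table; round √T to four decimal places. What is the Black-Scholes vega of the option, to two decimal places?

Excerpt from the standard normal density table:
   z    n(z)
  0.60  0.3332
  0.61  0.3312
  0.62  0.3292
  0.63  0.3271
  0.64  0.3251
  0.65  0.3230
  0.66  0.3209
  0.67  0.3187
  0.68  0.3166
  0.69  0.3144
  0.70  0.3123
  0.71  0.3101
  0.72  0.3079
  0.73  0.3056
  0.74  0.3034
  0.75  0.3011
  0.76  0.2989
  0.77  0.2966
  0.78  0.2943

T = 0.5;  σ√T = 0.1697
d₁ = [ln(110/102) + (0.047 + ½·0.24²)·0.5] / (σ√T) = (0.0755 + 0.0379) / 0.1697 = 0.6683 ⇒ 0.67
√T = √0.5 = 0.7071
φ(d₁) = φ(0.67) = 0.3187
vega = S·φ(d₁)·√T = 110·0.3187·0.7071 = 24.7888

24.79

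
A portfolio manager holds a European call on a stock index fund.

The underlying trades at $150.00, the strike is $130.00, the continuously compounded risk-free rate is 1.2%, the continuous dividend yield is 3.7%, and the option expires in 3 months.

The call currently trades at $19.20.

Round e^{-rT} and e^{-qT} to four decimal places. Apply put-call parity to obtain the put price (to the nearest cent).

e^(−qT) = e^(−0.037·0.25) = 0.9908;  e^(−rT) = e^(−0.012·0.25) = 0.9970
Put-call parity: C − P = S·e^(−qT) − K·e^(−rT) = 150·0.9908 − 130·0.9970 = 148.6200 − 129.6100 = 19.0100
P = C − (C − P) = 19.20 − (19.0100) = 0.1900

$0.19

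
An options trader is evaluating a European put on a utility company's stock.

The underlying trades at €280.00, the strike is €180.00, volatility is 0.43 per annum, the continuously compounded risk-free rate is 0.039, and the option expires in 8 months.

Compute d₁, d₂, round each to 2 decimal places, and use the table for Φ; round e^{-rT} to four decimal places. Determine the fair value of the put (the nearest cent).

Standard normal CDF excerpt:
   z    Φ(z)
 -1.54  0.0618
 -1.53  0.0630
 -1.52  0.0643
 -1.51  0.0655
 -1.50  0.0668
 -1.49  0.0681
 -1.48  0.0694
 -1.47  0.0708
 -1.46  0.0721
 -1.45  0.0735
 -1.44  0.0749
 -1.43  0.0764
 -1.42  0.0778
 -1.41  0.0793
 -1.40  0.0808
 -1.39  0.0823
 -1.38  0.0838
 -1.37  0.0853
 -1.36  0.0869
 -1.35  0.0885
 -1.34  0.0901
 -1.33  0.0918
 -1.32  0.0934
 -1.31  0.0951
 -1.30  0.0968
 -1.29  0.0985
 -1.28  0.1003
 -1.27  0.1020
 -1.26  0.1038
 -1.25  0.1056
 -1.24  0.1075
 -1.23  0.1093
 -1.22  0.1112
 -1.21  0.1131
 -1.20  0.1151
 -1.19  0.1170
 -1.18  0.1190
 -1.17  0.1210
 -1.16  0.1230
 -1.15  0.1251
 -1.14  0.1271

€3.23

σ√T = 0.43·√0.6667 = 0.3511
ln(S/K) + (r + σ²/2)T = ln(280/180) + (0.039 + 0.43²/2)·0.6667 = 0.4418 + 0.0876 = 0.5295
d₁ = 0.5295 / 0.3511 = 1.5080 ⇒ 1.51
d₂ = d₁ − σ√T = 1.5080 − 0.3511 = 1.1570 ⇒ 1.16
exp(−rT) = exp(−0.039·0.6667) = 0.9743
N(−d₂) = N(-1.16) = 0.1230;  N(−d₁) = N(-1.51) = 0.0655
P = 180·0.9743·0.1230 − 280·0.0655 = 21.5710 − 18.3400 = 3.2310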